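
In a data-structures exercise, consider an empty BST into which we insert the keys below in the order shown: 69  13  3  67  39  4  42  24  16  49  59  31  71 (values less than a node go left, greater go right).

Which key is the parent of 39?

67

Insert 69: tree is empty, so 69 becomes the root.
Insert 13: 13 < 69 → go left. Place as left child of 69.
Insert 3: 3 < 69 → go left; 3 < 13 → go left. Place as left child of 13.
Insert 67: 67 < 69 → go left; 67 > 13 → go right. Place as right child of 13.
Insert 39: 39 < 69 → go left; 39 > 13 → go right; 39 < 67 → go left. Place as left child of 67.
Insert 4: 4 < 69 → go left; 4 < 13 → go left; 4 > 3 → go right. Place as right child of 3.
Insert 42: 42 < 69 → go left; 42 > 13 → go right; 42 < 67 → go left; 42 > 39 → go right. Place as right child of 39.
Insert 24: 24 < 69 → go left; 24 > 13 → go right; 24 < 67 → go left; 24 < 39 → go left. Place as left child of 39.
Insert 16: 16 < 69 → go left; 16 > 13 → go right; 16 < 67 → go left; 16 < 39 → go left; 16 < 24 → go left. Place as left child of 24.
Insert 49: 49 < 69 → go left; 49 > 13 → go right; 49 < 67 → go left; 49 > 39 → go right; 49 > 42 → go right. Place as right child of 42.
Insert 59: 59 < 69 → go left; 59 > 13 → go right; 59 < 67 → go left; 59 > 39 → go right; 59 > 42 → go right; 59 > 49 → go right. Place as right child of 49.
Insert 31: 31 < 69 → go left; 31 > 13 → go right; 31 < 67 → go left; 31 < 39 → go left; 31 > 24 → go right. Place as right child of 24.
Insert 71: 71 > 69 → go right. Place as right child of 69.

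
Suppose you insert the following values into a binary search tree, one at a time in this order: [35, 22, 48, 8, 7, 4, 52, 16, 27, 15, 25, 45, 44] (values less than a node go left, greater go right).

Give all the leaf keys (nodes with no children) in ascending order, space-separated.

4 15 25 44 52

Resulting structure (node: left, right):
  35: L=22, R=48
  22: L=8, R=27
  48: L=45, R=52
  8: L=7, R=16
  7: L=4, R=–
  4: L=–, R=–
  52: L=–, R=–
  16: L=15, R=–
  27: L=25, R=–
  15: L=–, R=–
  25: L=–, R=–
  45: L=44, R=–
  44: L=–, R=–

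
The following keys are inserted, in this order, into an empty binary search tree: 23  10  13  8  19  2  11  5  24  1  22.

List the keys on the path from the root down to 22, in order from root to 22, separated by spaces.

23: root
10: left child of 23 (depth 1)
13: right child of 10 (depth 2)
8: left child of 10 (depth 2)
19: right child of 13 (depth 3)
2: left child of 8 (depth 3)
11: left child of 13 (depth 3)
5: right child of 2 (depth 4)
24: right child of 23 (depth 1)
1: left child of 2 (depth 4)
22: right child of 19 (depth 4)

23 10 13 19 22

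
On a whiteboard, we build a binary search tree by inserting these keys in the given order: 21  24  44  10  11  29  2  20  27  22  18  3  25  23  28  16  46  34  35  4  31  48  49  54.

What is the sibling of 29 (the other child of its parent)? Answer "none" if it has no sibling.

21: root
24: right child of 21 (depth 1)
44: right child of 24 (depth 2)
10: left child of 21 (depth 1)
11: right child of 10 (depth 2)
29: left child of 44 (depth 3)
2: left child of 10 (depth 2)
20: right child of 11 (depth 3)
27: left child of 29 (depth 4)
22: left child of 24 (depth 2)
18: left child of 20 (depth 4)
3: right child of 2 (depth 3)
25: left child of 27 (depth 5)
23: right child of 22 (depth 3)
28: right child of 27 (depth 5)
16: left child of 18 (depth 5)
46: right child of 44 (depth 3)
34: right child of 29 (depth 4)
35: right child of 34 (depth 5)
4: right child of 3 (depth 4)
31: left child of 34 (depth 5)
48: right child of 46 (depth 4)
49: right child of 48 (depth 5)
54: right child of 49 (depth 6)

29's parent is 44; the other child of 44 is 46.

46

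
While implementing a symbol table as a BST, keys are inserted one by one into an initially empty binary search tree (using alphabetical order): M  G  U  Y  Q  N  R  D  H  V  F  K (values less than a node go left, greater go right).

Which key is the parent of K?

H

Insert M: tree is empty, so M becomes the root.
Insert G: G < M → go left. Place as left child of M.
Insert U: U > M → go right. Place as right child of M.
Insert Y: Y > M → go right; Y > U → go right. Place as right child of U.
Insert Q: Q > M → go right; Q < U → go left. Place as left child of U.
Insert N: N > M → go right; N < U → go left; N < Q → go left. Place as left child of Q.
Insert R: R > M → go right; R < U → go left; R > Q → go right. Place as right child of Q.
Insert D: D < M → go left; D < G → go left. Place as left child of G.
Insert H: H < M → go left; H > G → go right. Place as right child of G.
Insert V: V > M → go right; V > U → go right; V < Y → go left. Place as left child of Y.
Insert F: F < M → go left; F < G → go left; F > D → go right. Place as right child of D.
Insert K: K < M → go left; K > G → go right; K > H → go right. Place as right child of H.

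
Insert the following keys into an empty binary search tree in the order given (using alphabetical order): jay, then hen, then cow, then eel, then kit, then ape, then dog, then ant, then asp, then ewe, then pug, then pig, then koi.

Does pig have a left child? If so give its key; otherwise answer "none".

koi

jay: root
hen: left child of jay (depth 1)
cow: left child of hen (depth 2)
eel: right child of cow (depth 3)
kit: right child of jay (depth 1)
ape: left child of cow (depth 3)
dog: left child of eel (depth 4)
ant: left child of ape (depth 4)
asp: right child of ape (depth 4)
ewe: right child of eel (depth 4)
pug: right child of kit (depth 2)
pig: left child of pug (depth 3)
koi: left child of pig (depth 4)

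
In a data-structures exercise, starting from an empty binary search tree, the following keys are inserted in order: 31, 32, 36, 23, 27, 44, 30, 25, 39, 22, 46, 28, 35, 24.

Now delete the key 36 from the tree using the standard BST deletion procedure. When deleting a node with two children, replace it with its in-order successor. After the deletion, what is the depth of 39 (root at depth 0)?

31: root
32: right child of 31 (depth 1)
36: right child of 32 (depth 2)
23: left child of 31 (depth 1)
27: right child of 23 (depth 2)
44: right child of 36 (depth 3)
30: right child of 27 (depth 3)
25: left child of 27 (depth 3)
39: left child of 44 (depth 4)
22: left child of 23 (depth 2)
46: right child of 44 (depth 4)
28: left child of 30 (depth 4)
35: left child of 36 (depth 3)
24: left child of 25 (depth 4)

Delete 36 (two children — replace with in-order successor).
After deletion, path to 39: 31 → 32 → 39.

2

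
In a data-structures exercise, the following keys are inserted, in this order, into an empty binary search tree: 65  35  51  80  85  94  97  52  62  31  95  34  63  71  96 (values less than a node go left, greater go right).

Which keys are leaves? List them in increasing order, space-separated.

Insert 65: tree is empty, so 65 becomes the root.
Insert 35: 35 < 65 → go left. Place as left child of 65.
Insert 51: 51 < 65 → go left; 51 > 35 → go right. Place as right child of 35.
Insert 80: 80 > 65 → go right. Place as right child of 65.
Insert 85: 85 > 65 → go right; 85 > 80 → go right. Place as right child of 80.
Insert 94: 94 > 65 → go right; 94 > 80 → go right; 94 > 85 → go right. Place as right child of 85.
Insert 97: 97 > 65 → go right; 97 > 80 → go right; 97 > 85 → go right; 97 > 94 → go right. Place as right child of 94.
Insert 52: 52 < 65 → go left; 52 > 35 → go right; 52 > 51 → go right. Place as right child of 51.
Insert 62: 62 < 65 → go left; 62 > 35 → go right; 62 > 51 → go right; 62 > 52 → go right. Place as right child of 52.
Insert 31: 31 < 65 → go left; 31 < 35 → go left. Place as left child of 35.
Insert 95: 95 > 65 → go right; 95 > 80 → go right; 95 > 85 → go right; 95 > 94 → go right; 95 < 97 → go left. Place as left child of 97.
Insert 34: 34 < 65 → go left; 34 < 35 → go left; 34 > 31 → go right. Place as right child of 31.
Insert 63: 63 < 65 → go left; 63 > 35 → go right; 63 > 51 → go right; 63 > 52 → go right; 63 > 62 → go right. Place as right child of 62.
Insert 71: 71 > 65 → go right; 71 < 80 → go left. Place as left child of 80.
Insert 96: 96 > 65 → go right; 96 > 80 → go right; 96 > 85 → go right; 96 > 94 → go right; 96 < 97 → go left; 96 > 95 → go right. Place as right child of 95.

34 63 71 96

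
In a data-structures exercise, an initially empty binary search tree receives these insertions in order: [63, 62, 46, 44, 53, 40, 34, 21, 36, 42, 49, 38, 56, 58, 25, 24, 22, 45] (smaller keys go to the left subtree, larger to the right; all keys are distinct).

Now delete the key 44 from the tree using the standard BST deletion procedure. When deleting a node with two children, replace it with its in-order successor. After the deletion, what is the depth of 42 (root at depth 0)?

5

63: root
62: left child of 63 (depth 1)
46: left child of 62 (depth 2)
44: left child of 46 (depth 3)
53: right child of 46 (depth 3)
40: left child of 44 (depth 4)
34: left child of 40 (depth 5)
21: left child of 34 (depth 6)
36: right child of 34 (depth 6)
42: right child of 40 (depth 5)
49: left child of 53 (depth 4)
38: right child of 36 (depth 7)
56: right child of 53 (depth 4)
58: right child of 56 (depth 5)
25: right child of 21 (depth 7)
24: left child of 25 (depth 8)
22: left child of 24 (depth 9)
45: right child of 44 (depth 4)

Delete 44 (two children — replace with in-order successor).
After deletion, path to 42: 63 → 62 → 46 → 45 → 40 → 42.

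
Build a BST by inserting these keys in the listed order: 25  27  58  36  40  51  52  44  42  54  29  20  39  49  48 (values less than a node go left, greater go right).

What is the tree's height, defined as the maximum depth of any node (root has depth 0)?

8

Insert 25: tree is empty, so 25 becomes the root.
Insert 27: 27 > 25 → go right. Place as right child of 25.
Insert 58: 58 > 25 → go right; 58 > 27 → go right. Place as right child of 27.
Insert 36: 36 > 25 → go right; 36 > 27 → go right; 36 < 58 → go left. Place as left child of 58.
Insert 40: 40 > 25 → go right; 40 > 27 → go right; 40 < 58 → go left; 40 > 36 → go right. Place as right child of 36.
Insert 51: 51 > 25 → go right; 51 > 27 → go right; 51 < 58 → go left; 51 > 36 → go right; 51 > 40 → go right. Place as right child of 40.
Insert 52: 52 > 25 → go right; 52 > 27 → go right; 52 < 58 → go left; 52 > 36 → go right; 52 > 40 → go right; 52 > 51 → go right. Place as right child of 51.
Insert 44: 44 > 25 → go right; 44 > 27 → go right; 44 < 58 → go left; 44 > 36 → go right; 44 > 40 → go right; 44 < 51 → go left. Place as left child of 51.
Insert 42: 42 > 25 → go right; 42 > 27 → go right; 42 < 58 → go left; 42 > 36 → go right; 42 > 40 → go right; 42 < 51 → go left; 42 < 44 → go left. Place as left child of 44.
Insert 54: 54 > 25 → go right; 54 > 27 → go right; 54 < 58 → go left; 54 > 36 → go right; 54 > 40 → go right; 54 > 51 → go right; 54 > 52 → go right. Place as right child of 52.
Insert 29: 29 > 25 → go right; 29 > 27 → go right; 29 < 58 → go left; 29 < 36 → go left. Place as left child of 36.
Insert 20: 20 < 25 → go left. Place as left child of 25.
Insert 39: 39 > 25 → go right; 39 > 27 → go right; 39 < 58 → go left; 39 > 36 → go right; 39 < 40 → go left. Place as left child of 40.
Insert 49: 49 > 25 → go right; 49 > 27 → go right; 49 < 58 → go left; 49 > 36 → go right; 49 > 40 → go right; 49 < 51 → go left; 49 > 44 → go right. Place as right child of 44.
Insert 48: 48 > 25 → go right; 48 > 27 → go right; 48 < 58 → go left; 48 > 36 → go right; 48 > 40 → go right; 48 < 51 → go left; 48 > 44 → go right; 48 < 49 → go left. Place as left child of 49.

The deepest node is 48 at depth 8.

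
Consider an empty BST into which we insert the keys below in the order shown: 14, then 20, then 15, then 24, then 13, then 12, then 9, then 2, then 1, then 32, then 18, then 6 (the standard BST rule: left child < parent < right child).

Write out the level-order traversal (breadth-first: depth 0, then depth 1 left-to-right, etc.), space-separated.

Insert 14: tree is empty, so 14 becomes the root.
Insert 20: 20 > 14 → go right. Place as right child of 14.
Insert 15: 15 > 14 → go right; 15 < 20 → go left. Place as left child of 20.
Insert 24: 24 > 14 → go right; 24 > 20 → go right. Place as right child of 20.
Insert 13: 13 < 14 → go left. Place as left child of 14.
Insert 12: 12 < 14 → go left; 12 < 13 → go left. Place as left child of 13.
Insert 9: 9 < 14 → go left; 9 < 13 → go left; 9 < 12 → go left. Place as left child of 12.
Insert 2: 2 < 14 → go left; 2 < 13 → go left; 2 < 12 → go left; 2 < 9 → go left. Place as left child of 9.
Insert 1: 1 < 14 → go left; 1 < 13 → go left; 1 < 12 → go left; 1 < 9 → go left; 1 < 2 → go left. Place as left child of 2.
Insert 32: 32 > 14 → go right; 32 > 20 → go right; 32 > 24 → go right. Place as right child of 24.
Insert 18: 18 > 14 → go right; 18 < 20 → go left; 18 > 15 → go right. Place as right child of 15.
Insert 6: 6 < 14 → go left; 6 < 13 → go left; 6 < 12 → go left; 6 < 9 → go left; 6 > 2 → go right. Place as right child of 2.

14 13 20 12 15 24 9 18 32 2 1 6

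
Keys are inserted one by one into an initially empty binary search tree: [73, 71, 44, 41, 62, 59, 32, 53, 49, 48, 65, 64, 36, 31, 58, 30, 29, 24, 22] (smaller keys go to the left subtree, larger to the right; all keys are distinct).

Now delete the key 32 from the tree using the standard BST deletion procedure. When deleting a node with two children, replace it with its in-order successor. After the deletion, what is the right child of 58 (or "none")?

none

Insert 73: tree is empty, so 73 becomes the root.
Insert 71: 71 < 73 → go left. Place as left child of 73.
Insert 44: 44 < 73 → go left; 44 < 71 → go left. Place as left child of 71.
Insert 41: 41 < 73 → go left; 41 < 71 → go left; 41 < 44 → go left. Place as left child of 44.
Insert 62: 62 < 73 → go left; 62 < 71 → go left; 62 > 44 → go right. Place as right child of 44.
Insert 59: 59 < 73 → go left; 59 < 71 → go left; 59 > 44 → go right; 59 < 62 → go left. Place as left child of 62.
Insert 32: 32 < 73 → go left; 32 < 71 → go left; 32 < 44 → go left; 32 < 41 → go left. Place as left child of 41.
Insert 53: 53 < 73 → go left; 53 < 71 → go left; 53 > 44 → go right; 53 < 62 → go left; 53 < 59 → go left. Place as left child of 59.
Insert 49: 49 < 73 → go left; 49 < 71 → go left; 49 > 44 → go right; 49 < 62 → go left; 49 < 59 → go left; 49 < 53 → go left. Place as left child of 53.
Insert 48: 48 < 73 → go left; 48 < 71 → go left; 48 > 44 → go right; 48 < 62 → go left; 48 < 59 → go left; 48 < 53 → go left; 48 < 49 → go left. Place as left child of 49.
Insert 65: 65 < 73 → go left; 65 < 71 → go left; 65 > 44 → go right; 65 > 62 → go right. Place as right child of 62.
Insert 64: 64 < 73 → go left; 64 < 71 → go left; 64 > 44 → go right; 64 > 62 → go right; 64 < 65 → go left. Place as left child of 65.
Insert 36: 36 < 73 → go left; 36 < 71 → go left; 36 < 44 → go left; 36 < 41 → go left; 36 > 32 → go right. Place as right child of 32.
Insert 31: 31 < 73 → go left; 31 < 71 → go left; 31 < 44 → go left; 31 < 41 → go left; 31 < 32 → go left. Place as left child of 32.
Insert 58: 58 < 73 → go left; 58 < 71 → go left; 58 > 44 → go right; 58 < 62 → go left; 58 < 59 → go left; 58 > 53 → go right. Place as right child of 53.
Insert 30: 30 < 73 → go left; 30 < 71 → go left; 30 < 44 → go left; 30 < 41 → go left; 30 < 32 → go left; 30 < 31 → go left. Place as left child of 31.
Insert 29: 29 < 73 → go left; 29 < 71 → go left; 29 < 44 → go left; 29 < 41 → go left; 29 < 32 → go left; 29 < 31 → go left; 29 < 30 → go left. Place as left child of 30.
Insert 24: 24 < 73 → go left; 24 < 71 → go left; 24 < 44 → go left; 24 < 41 → go left; 24 < 32 → go left; 24 < 31 → go left; 24 < 30 → go left; 24 < 29 → go left. Place as left child of 29.
Insert 22: 22 < 73 → go left; 22 < 71 → go left; 22 < 44 → go left; 22 < 41 → go left; 22 < 32 → go left; 22 < 31 → go left; 22 < 30 → go left; 22 < 29 → go left; 22 < 24 → go left. Place as left child of 24.

Delete 32 (two children — replace with in-order successor).
After deletion, 58's right child: none.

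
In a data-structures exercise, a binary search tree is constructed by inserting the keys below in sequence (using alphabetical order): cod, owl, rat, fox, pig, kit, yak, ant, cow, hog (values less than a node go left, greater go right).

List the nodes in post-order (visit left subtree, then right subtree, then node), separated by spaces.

ant cow hog kit fox pig yak rat owl cod

Insert cod: tree is empty, so cod becomes the root.
Insert owl: owl > cod → go right. Place as right child of cod.
Insert rat: rat > cod → go right; rat > owl → go right. Place as right child of owl.
Insert fox: fox > cod → go right; fox < owl → go left. Place as left child of owl.
Insert pig: pig > cod → go right; pig > owl → go right; pig < rat → go left. Place as left child of rat.
Insert kit: kit > cod → go right; kit < owl → go left; kit > fox → go right. Place as right child of fox.
Insert yak: yak > cod → go right; yak > owl → go right; yak > rat → go right. Place as right child of rat.
Insert ant: ant < cod → go left. Place as left child of cod.
Insert cow: cow > cod → go right; cow < owl → go left; cow < fox → go left. Place as left child of fox.
Insert hog: hog > cod → go right; hog < owl → go left; hog > fox → go right; hog < kit → go left. Place as left child of kit.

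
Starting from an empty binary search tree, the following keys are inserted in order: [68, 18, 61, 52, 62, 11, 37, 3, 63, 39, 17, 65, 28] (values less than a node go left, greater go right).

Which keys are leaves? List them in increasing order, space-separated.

68: root
18: left child of 68 (depth 1)
61: right child of 18 (depth 2)
52: left child of 61 (depth 3)
62: right child of 61 (depth 3)
11: left child of 18 (depth 2)
37: left child of 52 (depth 4)
3: left child of 11 (depth 3)
63: right child of 62 (depth 4)
39: right child of 37 (depth 5)
17: right child of 11 (depth 3)
65: right child of 63 (depth 5)
28: left child of 37 (depth 5)

3 17 28 39 65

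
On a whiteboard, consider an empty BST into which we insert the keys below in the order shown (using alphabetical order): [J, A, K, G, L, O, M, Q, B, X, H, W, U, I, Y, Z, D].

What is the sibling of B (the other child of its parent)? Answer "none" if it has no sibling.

Insert J: tree is empty, so J becomes the root.
Insert A: A < J → go left. Place as left child of J.
Insert K: K > J → go right. Place as right child of J.
Insert G: G < J → go left; G > A → go right. Place as right child of A.
Insert L: L > J → go right; L > K → go right. Place as right child of K.
Insert O: O > J → go right; O > K → go right; O > L → go right. Place as right child of L.
Insert M: M > J → go right; M > K → go right; M > L → go right; M < O → go left. Place as left child of O.
Insert Q: Q > J → go right; Q > K → go right; Q > L → go right; Q > O → go right. Place as right child of O.
Insert B: B < J → go left; B > A → go right; B < G → go left. Place as left child of G.
Insert X: X > J → go right; X > K → go right; X > L → go right; X > O → go right; X > Q → go right. Place as right child of Q.
Insert H: H < J → go left; H > A → go right; H > G → go right. Place as right child of G.
Insert W: W > J → go right; W > K → go right; W > L → go right; W > O → go right; W > Q → go right; W < X → go left. Place as left child of X.
Insert U: U > J → go right; U > K → go right; U > L → go right; U > O → go right; U > Q → go right; U < X → go left; U < W → go left. Place as left child of W.
Insert I: I < J → go left; I > A → go right; I > G → go right; I > H → go right. Place as right child of H.
Insert Y: Y > J → go right; Y > K → go right; Y > L → go right; Y > O → go right; Y > Q → go right; Y > X → go right. Place as right child of X.
Insert Z: Z > J → go right; Z > K → go right; Z > L → go right; Z > O → go right; Z > Q → go right; Z > X → go right; Z > Y → go right. Place as right child of Y.
Insert D: D < J → go left; D > A → go right; D < G → go left; D > B → go right. Place as right child of B.

B's parent is G; the other child of G is H.

H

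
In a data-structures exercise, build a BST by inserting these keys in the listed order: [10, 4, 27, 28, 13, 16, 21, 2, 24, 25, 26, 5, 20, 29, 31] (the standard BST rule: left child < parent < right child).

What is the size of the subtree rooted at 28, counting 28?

10: root
4: left child of 10 (depth 1)
27: right child of 10 (depth 1)
28: right child of 27 (depth 2)
13: left child of 27 (depth 2)
16: right child of 13 (depth 3)
21: right child of 16 (depth 4)
2: left child of 4 (depth 2)
24: right child of 21 (depth 5)
25: right child of 24 (depth 6)
26: right child of 25 (depth 7)
5: right child of 4 (depth 2)
20: left child of 21 (depth 5)
29: right child of 28 (depth 3)
31: right child of 29 (depth 4)

Subtree rooted at 28 contains: 28, 29, 31 — 3 nodes.

3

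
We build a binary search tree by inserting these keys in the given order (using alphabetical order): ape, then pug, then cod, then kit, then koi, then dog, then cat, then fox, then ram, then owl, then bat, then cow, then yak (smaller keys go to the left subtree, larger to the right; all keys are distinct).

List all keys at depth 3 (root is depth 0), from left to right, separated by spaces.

Insert ape: tree is empty, so ape becomes the root.
Insert pug: pug > ape → go right. Place as right child of ape.
Insert cod: cod > ape → go right; cod < pug → go left. Place as left child of pug.
Insert kit: kit > ape → go right; kit < pug → go left; kit > cod → go right. Place as right child of cod.
Insert koi: koi > ape → go right; koi < pug → go left; koi > cod → go right; koi > kit → go right. Place as right child of kit.
Insert dog: dog > ape → go right; dog < pug → go left; dog > cod → go right; dog < kit → go left. Place as left child of kit.
Insert cat: cat > ape → go right; cat < pug → go left; cat < cod → go left. Place as left child of cod.
Insert fox: fox > ape → go right; fox < pug → go left; fox > cod → go right; fox < kit → go left; fox > dog → go right. Place as right child of dog.
Insert ram: ram > ape → go right; ram > pug → go right. Place as right child of pug.
Insert owl: owl > ape → go right; owl < pug → go left; owl > cod → go right; owl > kit → go right; owl > koi → go right. Place as right child of koi.
Insert bat: bat > ape → go right; bat < pug → go left; bat < cod → go left; bat < cat → go left. Place as left child of cat.
Insert cow: cow > ape → go right; cow < pug → go left; cow > cod → go right; cow < kit → go left; cow < dog → go left. Place as left child of dog.
Insert yak: yak > ape → go right; yak > pug → go right; yak > ram → go right. Place as right child of ram.

cat kit yak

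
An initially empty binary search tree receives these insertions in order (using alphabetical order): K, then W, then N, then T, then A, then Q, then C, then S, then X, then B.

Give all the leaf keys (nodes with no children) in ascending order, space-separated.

Resulting structure (node: left, right):
  K: L=A, R=W
  W: L=N, R=X
  N: L=–, R=T
  T: L=Q, R=–
  A: L=–, R=C
  Q: L=–, R=S
  C: L=B, R=–
  S: L=–, R=–
  X: L=–, R=–
  B: L=–, R=–

B S X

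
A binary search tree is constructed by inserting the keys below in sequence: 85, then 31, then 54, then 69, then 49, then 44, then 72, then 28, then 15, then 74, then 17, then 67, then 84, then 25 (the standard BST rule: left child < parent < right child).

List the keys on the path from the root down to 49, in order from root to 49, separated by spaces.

Resulting structure (node: left, right):
  85: L=31, R=–
  31: L=28, R=54
  54: L=49, R=69
  69: L=67, R=72
  49: L=44, R=–
  44: L=–, R=–
  72: L=–, R=74
  28: L=15, R=–
  15: L=–, R=17
  74: L=–, R=84
  17: L=–, R=25
  67: L=–, R=–
  84: L=–, R=–
  25: L=–, R=–

85 31 54 49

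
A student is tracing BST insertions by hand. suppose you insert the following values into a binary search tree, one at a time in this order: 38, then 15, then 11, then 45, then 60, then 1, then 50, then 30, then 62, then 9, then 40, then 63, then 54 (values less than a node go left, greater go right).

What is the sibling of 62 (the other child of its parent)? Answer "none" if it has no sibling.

Resulting structure (node: left, right):
  38: L=15, R=45
  15: L=11, R=30
  11: L=1, R=–
  45: L=40, R=60
  60: L=50, R=62
  1: L=–, R=9
  50: L=–, R=54
  30: L=–, R=–
  62: L=–, R=63
  9: L=–, R=–
  40: L=–, R=–
  63: L=–, R=–
  54: L=–, R=–

62's parent is 60; the other child of 60 is 50.

50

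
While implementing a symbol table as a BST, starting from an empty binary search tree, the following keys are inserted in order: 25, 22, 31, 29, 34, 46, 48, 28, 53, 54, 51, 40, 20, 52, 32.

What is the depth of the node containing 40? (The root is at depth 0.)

4

25: root
22: left child of 25 (depth 1)
31: right child of 25 (depth 1)
29: left child of 31 (depth 2)
34: right child of 31 (depth 2)
46: right child of 34 (depth 3)
48: right child of 46 (depth 4)
28: left child of 29 (depth 3)
53: right child of 48 (depth 5)
54: right child of 53 (depth 6)
51: left child of 53 (depth 6)
40: left child of 46 (depth 4)
20: left child of 22 (depth 2)
52: right child of 51 (depth 7)
32: left child of 34 (depth 3)

Path to 40: 25 → 31 → 34 → 46 → 40, which is 4 edges.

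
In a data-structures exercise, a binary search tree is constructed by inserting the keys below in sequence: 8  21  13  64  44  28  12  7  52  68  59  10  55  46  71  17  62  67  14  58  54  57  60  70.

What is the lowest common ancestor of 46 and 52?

Insert 8: tree is empty, so 8 becomes the root.
Insert 21: 21 > 8 → go right. Place as right child of 8.
Insert 13: 13 > 8 → go right; 13 < 21 → go left. Place as left child of 21.
Insert 64: 64 > 8 → go right; 64 > 21 → go right. Place as right child of 21.
Insert 44: 44 > 8 → go right; 44 > 21 → go right; 44 < 64 → go left. Place as left child of 64.
Insert 28: 28 > 8 → go right; 28 > 21 → go right; 28 < 64 → go left; 28 < 44 → go left. Place as left child of 44.
Insert 12: 12 > 8 → go right; 12 < 21 → go left; 12 < 13 → go left. Place as left child of 13.
Insert 7: 7 < 8 → go left. Place as left child of 8.
Insert 52: 52 > 8 → go right; 52 > 21 → go right; 52 < 64 → go left; 52 > 44 → go right. Place as right child of 44.
Insert 68: 68 > 8 → go right; 68 > 21 → go right; 68 > 64 → go right. Place as right child of 64.
Insert 59: 59 > 8 → go right; 59 > 21 → go right; 59 < 64 → go left; 59 > 44 → go right; 59 > 52 → go right. Place as right child of 52.
Insert 10: 10 > 8 → go right; 10 < 21 → go left; 10 < 13 → go left; 10 < 12 → go left. Place as left child of 12.
Insert 55: 55 > 8 → go right; 55 > 21 → go right; 55 < 64 → go left; 55 > 44 → go right; 55 > 52 → go right; 55 < 59 → go left. Place as left child of 59.
Insert 46: 46 > 8 → go right; 46 > 21 → go right; 46 < 64 → go left; 46 > 44 → go right; 46 < 52 → go left. Place as left child of 52.
Insert 71: 71 > 8 → go right; 71 > 21 → go right; 71 > 64 → go right; 71 > 68 → go right. Place as right child of 68.
Insert 17: 17 > 8 → go right; 17 < 21 → go left; 17 > 13 → go right. Place as right child of 13.
Insert 62: 62 > 8 → go right; 62 > 21 → go right; 62 < 64 → go left; 62 > 44 → go right; 62 > 52 → go right; 62 > 59 → go right. Place as right child of 59.
Insert 67: 67 > 8 → go right; 67 > 21 → go right; 67 > 64 → go right; 67 < 68 → go left. Place as left child of 68.
Insert 14: 14 > 8 → go right; 14 < 21 → go left; 14 > 13 → go right; 14 < 17 → go left. Place as left child of 17.
Insert 58: 58 > 8 → go right; 58 > 21 → go right; 58 < 64 → go left; 58 > 44 → go right; 58 > 52 → go right; 58 < 59 → go left; 58 > 55 → go right. Place as right child of 55.
Insert 54: 54 > 8 → go right; 54 > 21 → go right; 54 < 64 → go left; 54 > 44 → go right; 54 > 52 → go right; 54 < 59 → go left; 54 < 55 → go left. Place as left child of 55.
Insert 57: 57 > 8 → go right; 57 > 21 → go right; 57 < 64 → go left; 57 > 44 → go right; 57 > 52 → go right; 57 < 59 → go left; 57 > 55 → go right; 57 < 58 → go left. Place as left child of 58.
Insert 60: 60 > 8 → go right; 60 > 21 → go right; 60 < 64 → go left; 60 > 44 → go right; 60 > 52 → go right; 60 > 59 → go right; 60 < 62 → go left. Place as left child of 62.
Insert 70: 70 > 8 → go right; 70 > 21 → go right; 70 > 64 → go right; 70 > 68 → go right; 70 < 71 → go left. Place as left child of 71.

Path to 46: 8 → 21 → 64 → 44 → 52 → 46
Path to 52: 8 → 21 → 64 → 44 → 52
52 lies on both paths and is an ancestor of the other node.

52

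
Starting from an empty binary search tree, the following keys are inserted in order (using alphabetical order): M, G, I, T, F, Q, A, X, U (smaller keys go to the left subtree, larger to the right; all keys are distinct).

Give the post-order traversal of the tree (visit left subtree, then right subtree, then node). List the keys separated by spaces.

Insert M: tree is empty, so M becomes the root.
Insert G: G < M → go left. Place as left child of M.
Insert I: I < M → go left; I > G → go right. Place as right child of G.
Insert T: T > M → go right. Place as right child of M.
Insert F: F < M → go left; F < G → go left. Place as left child of G.
Insert Q: Q > M → go right; Q < T → go left. Place as left child of T.
Insert A: A < M → go left; A < G → go left; A < F → go left. Place as left child of F.
Insert X: X > M → go right; X > T → go right. Place as right child of T.
Insert U: U > M → go right; U > T → go right; U < X → go left. Place as left child of X.

A F I G Q U X T M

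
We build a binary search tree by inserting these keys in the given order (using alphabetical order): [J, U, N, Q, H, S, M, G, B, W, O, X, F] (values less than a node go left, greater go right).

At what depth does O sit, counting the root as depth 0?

4

Insert J: tree is empty, so J becomes the root.
Insert U: U > J → go right. Place as right child of J.
Insert N: N > J → go right; N < U → go left. Place as left child of U.
Insert Q: Q > J → go right; Q < U → go left; Q > N → go right. Place as right child of N.
Insert H: H < J → go left. Place as left child of J.
Insert S: S > J → go right; S < U → go left; S > N → go right; S > Q → go right. Place as right child of Q.
Insert M: M > J → go right; M < U → go left; M < N → go left. Place as left child of N.
Insert G: G < J → go left; G < H → go left. Place as left child of H.
Insert B: B < J → go left; B < H → go left; B < G → go left. Place as left child of G.
Insert W: W > J → go right; W > U → go right. Place as right child of U.
Insert O: O > J → go right; O < U → go left; O > N → go right; O < Q → go left. Place as left child of Q.
Insert X: X > J → go right; X > U → go right; X > W → go right. Place as right child of W.
Insert F: F < J → go left; F < H → go left; F < G → go left; F > B → go right. Place as right child of B.

Path to O: J → U → N → Q → O, which is 4 edges.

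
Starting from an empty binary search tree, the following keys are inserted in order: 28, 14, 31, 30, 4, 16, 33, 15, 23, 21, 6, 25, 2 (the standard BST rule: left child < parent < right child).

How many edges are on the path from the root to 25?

28: root
14: left child of 28 (depth 1)
31: right child of 28 (depth 1)
30: left child of 31 (depth 2)
4: left child of 14 (depth 2)
16: right child of 14 (depth 2)
33: right child of 31 (depth 2)
15: left child of 16 (depth 3)
23: right child of 16 (depth 3)
21: left child of 23 (depth 4)
6: right child of 4 (depth 3)
25: right child of 23 (depth 4)
2: left child of 4 (depth 3)

Path to 25: 28 → 14 → 16 → 23 → 25, which is 4 edges.

4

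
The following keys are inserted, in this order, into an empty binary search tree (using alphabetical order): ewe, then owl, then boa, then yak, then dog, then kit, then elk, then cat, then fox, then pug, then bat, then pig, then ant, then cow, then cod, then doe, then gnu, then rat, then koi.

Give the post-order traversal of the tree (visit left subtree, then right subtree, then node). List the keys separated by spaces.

ant bat cod doe cow cat elk dog boa gnu fox koi kit pig rat pug yak owl ewe

Resulting structure (node: left, right):
  ewe: L=boa, R=owl
  owl: L=kit, R=yak
  boa: L=bat, R=dog
  yak: L=pug, R=–
  dog: L=cat, R=elk
  kit: L=fox, R=koi
  elk: L=–, R=–
  cat: L=–, R=cow
  fox: L=–, R=gnu
  pug: L=pig, R=rat
  bat: L=ant, R=–
  pig: L=–, R=–
  ant: L=–, R=–
  cow: L=cod, R=doe
  cod: L=–, R=–
  doe: L=–, R=–
  gnu: L=–, R=–
  rat: L=–, R=–
  koi: L=–, R=–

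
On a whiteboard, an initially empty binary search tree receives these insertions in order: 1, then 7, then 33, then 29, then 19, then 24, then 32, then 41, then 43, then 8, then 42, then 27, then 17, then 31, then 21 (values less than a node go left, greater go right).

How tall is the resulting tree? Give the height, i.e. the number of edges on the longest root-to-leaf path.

Resulting structure (node: left, right):
  1: L=–, R=7
  7: L=–, R=33
  33: L=29, R=41
  29: L=19, R=32
  19: L=8, R=24
  24: L=21, R=27
  32: L=31, R=–
  41: L=–, R=43
  43: L=42, R=–
  8: L=–, R=17
  42: L=–, R=–
  27: L=–, R=–
  17: L=–, R=–
  31: L=–, R=–
  21: L=–, R=–

The deepest node is 27 at depth 6.

6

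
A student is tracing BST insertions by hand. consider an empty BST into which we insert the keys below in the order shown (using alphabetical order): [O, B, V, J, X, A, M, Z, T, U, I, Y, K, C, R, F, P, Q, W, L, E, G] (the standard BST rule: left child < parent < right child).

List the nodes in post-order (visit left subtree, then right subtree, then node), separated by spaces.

A E G F C I L K M J B Q P R U T W Y Z X V O

Insert O: tree is empty, so O becomes the root.
Insert B: B < O → go left. Place as left child of O.
Insert V: V > O → go right. Place as right child of O.
Insert J: J < O → go left; J > B → go right. Place as right child of B.
Insert X: X > O → go right; X > V → go right. Place as right child of V.
Insert A: A < O → go left; A < B → go left. Place as left child of B.
Insert M: M < O → go left; M > B → go right; M > J → go right. Place as right child of J.
Insert Z: Z > O → go right; Z > V → go right; Z > X → go right. Place as right child of X.
Insert T: T > O → go right; T < V → go left. Place as left child of V.
Insert U: U > O → go right; U < V → go left; U > T → go right. Place as right child of T.
Insert I: I < O → go left; I > B → go right; I < J → go left. Place as left child of J.
Insert Y: Y > O → go right; Y > V → go right; Y > X → go right; Y < Z → go left. Place as left child of Z.
Insert K: K < O → go left; K > B → go right; K > J → go right; K < M → go left. Place as left child of M.
Insert C: C < O → go left; C > B → go right; C < J → go left; C < I → go left. Place as left child of I.
Insert R: R > O → go right; R < V → go left; R < T → go left. Place as left child of T.
Insert F: F < O → go left; F > B → go right; F < J → go left; F < I → go left; F > C → go right. Place as right child of C.
Insert P: P > O → go right; P < V → go left; P < T → go left; P < R → go left. Place as left child of R.
Insert Q: Q > O → go right; Q < V → go left; Q < T → go left; Q < R → go left; Q > P → go right. Place as right child of P.
Insert W: W > O → go right; W > V → go right; W < X → go left. Place as left child of X.
Insert L: L < O → go left; L > B → go right; L > J → go right; L < M → go left; L > K → go right. Place as right child of K.
Insert E: E < O → go left; E > B → go right; E < J → go left; E < I → go left; E > C → go right; E < F → go left. Place as left child of F.
Insert G: G < O → go left; G > B → go right; G < J → go left; G < I → go left; G > C → go right; G > F → go right. Place as right child of F.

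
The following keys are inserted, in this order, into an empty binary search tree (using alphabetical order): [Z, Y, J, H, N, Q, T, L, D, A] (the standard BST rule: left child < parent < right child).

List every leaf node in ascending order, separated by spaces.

Insert Z: tree is empty, so Z becomes the root.
Insert Y: Y < Z → go left. Place as left child of Z.
Insert J: J < Z → go left; J < Y → go left. Place as left child of Y.
Insert H: H < Z → go left; H < Y → go left; H < J → go left. Place as left child of J.
Insert N: N < Z → go left; N < Y → go left; N > J → go right. Place as right child of J.
Insert Q: Q < Z → go left; Q < Y → go left; Q > J → go right; Q > N → go right. Place as right child of N.
Insert T: T < Z → go left; T < Y → go left; T > J → go right; T > N → go right; T > Q → go right. Place as right child of Q.
Insert L: L < Z → go left; L < Y → go left; L > J → go right; L < N → go left. Place as left child of N.
Insert D: D < Z → go left; D < Y → go left; D < J → go left; D < H → go left. Place as left child of H.
Insert A: A < Z → go left; A < Y → go left; A < J → go left; A < H → go left; A < D → go left. Place as left child of D.

A L T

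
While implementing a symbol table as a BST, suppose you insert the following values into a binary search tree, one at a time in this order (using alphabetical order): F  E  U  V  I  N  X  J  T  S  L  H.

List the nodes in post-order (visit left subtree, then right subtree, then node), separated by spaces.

Insert F: tree is empty, so F becomes the root.
Insert E: E < F → go left. Place as left child of F.
Insert U: U > F → go right. Place as right child of F.
Insert V: V > F → go right; V > U → go right. Place as right child of U.
Insert I: I > F → go right; I < U → go left. Place as left child of U.
Insert N: N > F → go right; N < U → go left; N > I → go right. Place as right child of I.
Insert X: X > F → go right; X > U → go right; X > V → go right. Place as right child of V.
Insert J: J > F → go right; J < U → go left; J > I → go right; J < N → go left. Place as left child of N.
Insert T: T > F → go right; T < U → go left; T > I → go right; T > N → go right. Place as right child of N.
Insert S: S > F → go right; S < U → go left; S > I → go right; S > N → go right; S < T → go left. Place as left child of T.
Insert L: L > F → go right; L < U → go left; L > I → go right; L < N → go left; L > J → go right. Place as right child of J.
Insert H: H > F → go right; H < U → go left; H < I → go left. Place as left child of I.

E H L J S T N I X V U F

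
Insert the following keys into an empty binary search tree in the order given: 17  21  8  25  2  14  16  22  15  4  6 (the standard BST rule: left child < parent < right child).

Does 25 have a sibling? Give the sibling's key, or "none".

Insert 17: tree is empty, so 17 becomes the root.
Insert 21: 21 > 17 → go right. Place as right child of 17.
Insert 8: 8 < 17 → go left. Place as left child of 17.
Insert 25: 25 > 17 → go right; 25 > 21 → go right. Place as right child of 21.
Insert 2: 2 < 17 → go left; 2 < 8 → go left. Place as left child of 8.
Insert 14: 14 < 17 → go left; 14 > 8 → go right. Place as right child of 8.
Insert 16: 16 < 17 → go left; 16 > 8 → go right; 16 > 14 → go right. Place as right child of 14.
Insert 22: 22 > 17 → go right; 22 > 21 → go right; 22 < 25 → go left. Place as left child of 25.
Insert 15: 15 < 17 → go left; 15 > 8 → go right; 15 > 14 → go right; 15 < 16 → go left. Place as left child of 16.
Insert 4: 4 < 17 → go left; 4 < 8 → go left; 4 > 2 → go right. Place as right child of 2.
Insert 6: 6 < 17 → go left; 6 < 8 → go left; 6 > 2 → go right; 6 > 4 → go right. Place as right child of 4.

25's parent is 21, which has only one child.

none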